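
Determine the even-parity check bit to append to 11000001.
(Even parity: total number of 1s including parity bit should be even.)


Number of 1s in data: 3
Parity bit: 1

1


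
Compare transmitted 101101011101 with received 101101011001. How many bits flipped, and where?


XOR: 000000000100

1 error(s) at position(s): 9


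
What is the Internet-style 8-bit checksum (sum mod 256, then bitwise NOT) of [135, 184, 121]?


Sum = 440 mod 256 = 184
Complement = 71

71


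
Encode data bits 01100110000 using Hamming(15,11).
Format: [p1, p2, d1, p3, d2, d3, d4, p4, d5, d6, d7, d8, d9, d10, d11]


Parity bits: p1=0, p2=1, p3=0, p4=0

010011000110000


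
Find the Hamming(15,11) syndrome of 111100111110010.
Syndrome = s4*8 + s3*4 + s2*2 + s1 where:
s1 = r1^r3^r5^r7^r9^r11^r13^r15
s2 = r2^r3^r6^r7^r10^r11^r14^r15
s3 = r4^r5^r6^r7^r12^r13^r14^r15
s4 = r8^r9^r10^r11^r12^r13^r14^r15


s1=1, s2=0, s3=1, s4=1

Syndrome = 13 (error at position 13)


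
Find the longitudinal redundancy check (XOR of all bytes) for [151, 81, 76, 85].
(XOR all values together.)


XOR chain: 151 ^ 81 ^ 76 ^ 85 = 223

223


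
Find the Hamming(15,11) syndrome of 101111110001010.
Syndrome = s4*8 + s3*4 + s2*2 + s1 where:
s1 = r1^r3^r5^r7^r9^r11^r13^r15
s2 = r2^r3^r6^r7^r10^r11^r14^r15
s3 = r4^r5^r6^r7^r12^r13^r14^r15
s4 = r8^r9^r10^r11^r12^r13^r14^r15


s1=0, s2=0, s3=0, s4=1

Syndrome = 8 (error at position 8)


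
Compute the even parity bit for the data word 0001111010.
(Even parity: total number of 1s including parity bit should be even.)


Number of 1s in data: 5
Parity bit: 1

1


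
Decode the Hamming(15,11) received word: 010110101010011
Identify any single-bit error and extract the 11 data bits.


Syndrome = 7: error at position 7

Data: 01001010011 (corrected bit 7)


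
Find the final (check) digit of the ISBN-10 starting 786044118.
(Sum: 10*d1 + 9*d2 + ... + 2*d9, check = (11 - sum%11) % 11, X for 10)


Weighted sum: 257
257 mod 11 = 4

Check digit: 7


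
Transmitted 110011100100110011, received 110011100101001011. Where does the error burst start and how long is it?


XOR: 000000000001111000

Burst at position 11, length 4


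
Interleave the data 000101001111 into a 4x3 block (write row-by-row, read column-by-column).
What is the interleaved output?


Matrix:
  000
  101
  001
  111
Read columns: 010100010111

010100010111


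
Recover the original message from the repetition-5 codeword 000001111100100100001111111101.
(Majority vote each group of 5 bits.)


Groups: 00000, 11111, 00100, 10000, 11111, 11101
Majority votes: 010011

010011


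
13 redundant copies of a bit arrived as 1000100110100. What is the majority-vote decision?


Ones: 5 out of 13
Threshold: 7

0 (5/13 voted 1)


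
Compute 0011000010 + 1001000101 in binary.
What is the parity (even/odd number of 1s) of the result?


0011000010 = 194
1001000101 = 581
Sum = 775 = 1100000111
1s count = 5

odd parity (5 ones in 1100000111)


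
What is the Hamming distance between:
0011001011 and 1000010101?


XOR: 1011011110
Count of 1s: 7

7


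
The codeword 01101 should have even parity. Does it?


Number of 1s: 3

No, parity error (3 ones)


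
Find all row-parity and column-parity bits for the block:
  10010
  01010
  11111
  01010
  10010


Row parities: 00100
Column parities: 11111

Row P: 00100, Col P: 11111, Corner: 1


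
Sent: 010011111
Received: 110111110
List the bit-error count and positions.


XOR: 100100001

3 error(s) at position(s): 0, 3, 8


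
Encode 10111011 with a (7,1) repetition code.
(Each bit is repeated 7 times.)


Each bit -> 7 copies

11111110000000111111111111111111111000000011111111111111


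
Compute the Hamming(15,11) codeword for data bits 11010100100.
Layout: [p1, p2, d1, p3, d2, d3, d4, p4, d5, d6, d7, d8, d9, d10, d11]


Parity bits: p1=0, p2=1, p3=1, p4=0

011110100100100


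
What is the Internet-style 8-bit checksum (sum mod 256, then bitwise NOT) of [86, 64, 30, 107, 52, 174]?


Sum = 513 mod 256 = 1
Complement = 254

254


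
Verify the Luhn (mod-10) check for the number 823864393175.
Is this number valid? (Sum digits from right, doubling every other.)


Luhn sum = 62
62 mod 10 = 2

Invalid (Luhn sum mod 10 = 2)


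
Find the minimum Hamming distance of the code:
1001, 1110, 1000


Comparing all pairs, minimum distance: 1
Can detect 0 errors, correct 0 errors

1


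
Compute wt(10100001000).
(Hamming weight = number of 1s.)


Counting 1s in 10100001000

3


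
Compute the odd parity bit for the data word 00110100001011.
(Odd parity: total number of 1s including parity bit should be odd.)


Number of 1s in data: 6
Parity bit: 1

1


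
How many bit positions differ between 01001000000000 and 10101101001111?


XOR: 11100101001111
Count of 1s: 9

9


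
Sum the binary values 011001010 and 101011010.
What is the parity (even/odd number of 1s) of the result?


011001010 = 202
101011010 = 346
Sum = 548 = 1000100100
1s count = 3

odd parity (3 ones in 1000100100)


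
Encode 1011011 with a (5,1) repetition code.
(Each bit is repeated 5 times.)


Each bit -> 5 copies

11111000001111111111000001111111111


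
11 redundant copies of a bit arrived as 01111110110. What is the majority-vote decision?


Ones: 8 out of 11
Threshold: 6

1 (8/11 voted 1)


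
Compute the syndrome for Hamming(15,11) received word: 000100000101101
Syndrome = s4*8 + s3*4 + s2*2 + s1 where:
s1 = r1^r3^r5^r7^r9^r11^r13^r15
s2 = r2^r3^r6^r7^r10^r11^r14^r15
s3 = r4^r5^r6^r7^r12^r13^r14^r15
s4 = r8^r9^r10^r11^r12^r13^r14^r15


s1=0, s2=0, s3=0, s4=0

Syndrome = 0 (no error)


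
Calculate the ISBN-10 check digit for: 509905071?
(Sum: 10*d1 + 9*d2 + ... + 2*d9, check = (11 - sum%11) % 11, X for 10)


Weighted sum: 233
233 mod 11 = 2

Check digit: 9


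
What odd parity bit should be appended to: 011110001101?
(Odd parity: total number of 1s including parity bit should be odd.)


Number of 1s in data: 7
Parity bit: 0

0


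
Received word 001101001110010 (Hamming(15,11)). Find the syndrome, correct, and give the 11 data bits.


Syndrome = 7: error at position 7

Data: 10111110010 (corrected bit 7)


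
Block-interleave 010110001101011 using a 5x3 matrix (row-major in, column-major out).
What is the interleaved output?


Matrix:
  010
  110
  001
  101
  011
Read columns: 010101100100111

010101100100111


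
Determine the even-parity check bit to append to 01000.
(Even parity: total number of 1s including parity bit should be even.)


Number of 1s in data: 1
Parity bit: 1

1


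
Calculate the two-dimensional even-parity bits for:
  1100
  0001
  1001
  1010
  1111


Row parities: 01000
Column parities: 0001

Row P: 01000, Col P: 0001, Corner: 1


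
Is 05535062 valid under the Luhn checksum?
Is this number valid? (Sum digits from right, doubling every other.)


Luhn sum = 15
15 mod 10 = 5

Invalid (Luhn sum mod 10 = 5)


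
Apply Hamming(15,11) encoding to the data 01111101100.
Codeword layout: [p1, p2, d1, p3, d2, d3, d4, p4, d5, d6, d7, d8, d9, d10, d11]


Parity bits: p1=0, p2=1, p3=1, p4=0

010111101101100


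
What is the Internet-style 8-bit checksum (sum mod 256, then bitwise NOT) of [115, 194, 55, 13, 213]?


Sum = 590 mod 256 = 78
Complement = 177

177


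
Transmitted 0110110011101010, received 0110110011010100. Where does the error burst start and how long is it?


XOR: 0000000000111110

Burst at position 10, length 5


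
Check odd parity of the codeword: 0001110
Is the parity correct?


Number of 1s: 3

Yes, parity is correct (3 ones)


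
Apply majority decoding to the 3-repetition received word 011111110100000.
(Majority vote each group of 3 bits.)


Groups: 011, 111, 110, 100, 000
Majority votes: 11100

11100


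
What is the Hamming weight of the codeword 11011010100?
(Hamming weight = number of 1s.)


Counting 1s in 11011010100

6


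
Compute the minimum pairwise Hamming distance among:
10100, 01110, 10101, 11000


Comparing all pairs, minimum distance: 1
Can detect 0 errors, correct 0 errors

1


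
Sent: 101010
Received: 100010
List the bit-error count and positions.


XOR: 001000

1 error(s) at position(s): 2


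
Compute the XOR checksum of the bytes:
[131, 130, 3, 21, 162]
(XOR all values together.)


XOR chain: 131 ^ 130 ^ 3 ^ 21 ^ 162 = 181

181


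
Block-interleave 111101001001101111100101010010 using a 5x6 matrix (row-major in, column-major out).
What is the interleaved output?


Matrix:
  111101
  001001
  101111
  100101
  010010
Read columns: 101101000111100101100010111110

101101000111100101100010111110


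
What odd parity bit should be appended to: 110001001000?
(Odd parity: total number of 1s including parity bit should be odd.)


Number of 1s in data: 4
Parity bit: 1

1


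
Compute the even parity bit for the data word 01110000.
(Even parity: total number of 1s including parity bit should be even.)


Number of 1s in data: 3
Parity bit: 1

1


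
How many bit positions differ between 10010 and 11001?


XOR: 01011
Count of 1s: 3

3


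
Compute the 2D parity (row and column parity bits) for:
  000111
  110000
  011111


Row parities: 101
Column parities: 101000

Row P: 101, Col P: 101000, Corner: 0


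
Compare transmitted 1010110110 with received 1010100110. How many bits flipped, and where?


XOR: 0000010000

1 error(s) at position(s): 5


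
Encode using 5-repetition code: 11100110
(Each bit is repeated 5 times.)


Each bit -> 5 copies

1111111111111110000000000111111111100000


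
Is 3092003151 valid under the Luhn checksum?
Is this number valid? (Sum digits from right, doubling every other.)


Luhn sum = 26
26 mod 10 = 6

Invalid (Luhn sum mod 10 = 6)


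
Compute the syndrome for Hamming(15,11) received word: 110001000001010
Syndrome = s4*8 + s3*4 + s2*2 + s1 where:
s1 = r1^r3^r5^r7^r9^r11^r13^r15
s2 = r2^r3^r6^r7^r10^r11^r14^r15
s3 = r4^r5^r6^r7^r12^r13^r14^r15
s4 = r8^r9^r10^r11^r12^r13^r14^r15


s1=1, s2=1, s3=1, s4=0

Syndrome = 7 (error at position 7)


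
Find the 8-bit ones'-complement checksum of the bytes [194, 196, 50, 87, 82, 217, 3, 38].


Sum = 867 mod 256 = 99
Complement = 156

156


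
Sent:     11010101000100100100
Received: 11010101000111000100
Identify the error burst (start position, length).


XOR: 00000000000011100000

Burst at position 12, length 3


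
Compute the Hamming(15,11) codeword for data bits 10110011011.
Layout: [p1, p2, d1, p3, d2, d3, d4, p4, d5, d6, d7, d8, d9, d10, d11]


Parity bits: p1=0, p2=0, p3=1, p4=0

001101100011011


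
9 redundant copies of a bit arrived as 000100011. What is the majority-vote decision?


Ones: 3 out of 9
Threshold: 5

0 (3/9 voted 1)


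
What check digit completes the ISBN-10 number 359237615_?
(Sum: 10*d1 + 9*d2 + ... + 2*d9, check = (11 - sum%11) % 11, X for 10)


Weighted sum: 251
251 mod 11 = 9

Check digit: 2


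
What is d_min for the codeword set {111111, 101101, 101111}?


Comparing all pairs, minimum distance: 1
Can detect 0 errors, correct 0 errors

1


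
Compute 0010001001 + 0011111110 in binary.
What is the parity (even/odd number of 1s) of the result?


0010001001 = 137
0011111110 = 254
Sum = 391 = 110000111
1s count = 5

odd parity (5 ones in 110000111)


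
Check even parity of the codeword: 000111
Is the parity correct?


Number of 1s: 3

No, parity error (3 ones)


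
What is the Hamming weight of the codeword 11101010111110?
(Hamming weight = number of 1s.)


Counting 1s in 11101010111110

10


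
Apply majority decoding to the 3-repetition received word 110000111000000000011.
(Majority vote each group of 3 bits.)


Groups: 110, 000, 111, 000, 000, 000, 011
Majority votes: 1010001

1010001


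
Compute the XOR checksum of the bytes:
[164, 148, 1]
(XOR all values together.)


XOR chain: 164 ^ 148 ^ 1 = 49

49


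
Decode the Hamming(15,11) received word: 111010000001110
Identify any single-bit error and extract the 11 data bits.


Syndrome = 10: error at position 10

Data: 11000101110 (corrected bit 10)


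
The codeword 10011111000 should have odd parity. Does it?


Number of 1s: 6

No, parity error (6 ones)


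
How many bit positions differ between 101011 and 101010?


XOR: 000001
Count of 1s: 1

1


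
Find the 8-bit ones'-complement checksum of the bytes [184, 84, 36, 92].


Sum = 396 mod 256 = 140
Complement = 115

115


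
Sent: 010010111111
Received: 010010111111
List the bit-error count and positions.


XOR: 000000000000

0 errors (received matches sent)


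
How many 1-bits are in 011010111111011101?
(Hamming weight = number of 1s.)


Counting 1s in 011010111111011101

13


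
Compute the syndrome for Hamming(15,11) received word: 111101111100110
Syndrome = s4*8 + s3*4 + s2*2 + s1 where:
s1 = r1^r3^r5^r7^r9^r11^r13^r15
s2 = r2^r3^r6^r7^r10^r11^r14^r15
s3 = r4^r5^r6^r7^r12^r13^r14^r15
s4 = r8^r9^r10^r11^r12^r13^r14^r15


s1=1, s2=0, s3=1, s4=1

Syndrome = 13 (error at position 13)


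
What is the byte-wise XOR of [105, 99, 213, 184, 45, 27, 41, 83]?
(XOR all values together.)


XOR chain: 105 ^ 99 ^ 213 ^ 184 ^ 45 ^ 27 ^ 41 ^ 83 = 43

43


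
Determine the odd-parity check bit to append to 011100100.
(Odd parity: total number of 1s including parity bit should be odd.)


Number of 1s in data: 4
Parity bit: 1

1


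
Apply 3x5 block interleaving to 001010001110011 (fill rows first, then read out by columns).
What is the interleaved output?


Matrix:
  00101
  00011
  10011
Read columns: 001000100011111

001000100011111


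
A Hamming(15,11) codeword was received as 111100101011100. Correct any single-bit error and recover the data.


Syndrome = 0: no error detected

Data: 10011011100 (no errors)


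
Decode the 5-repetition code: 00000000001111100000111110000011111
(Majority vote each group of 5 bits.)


Groups: 00000, 00000, 11111, 00000, 11111, 00000, 11111
Majority votes: 0010101

0010101


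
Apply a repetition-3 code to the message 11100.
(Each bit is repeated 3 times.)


Each bit -> 3 copies

111111111000000


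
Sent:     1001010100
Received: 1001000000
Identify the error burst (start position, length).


XOR: 0000010100

Burst at position 5, length 3


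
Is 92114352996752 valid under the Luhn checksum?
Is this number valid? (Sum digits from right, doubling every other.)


Luhn sum = 59
59 mod 10 = 9

Invalid (Luhn sum mod 10 = 9)


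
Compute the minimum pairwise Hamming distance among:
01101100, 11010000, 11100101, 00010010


Comparing all pairs, minimum distance: 3
Can detect 2 errors, correct 1 errors

3


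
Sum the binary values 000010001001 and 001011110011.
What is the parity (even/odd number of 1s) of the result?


000010001001 = 137
001011110011 = 755
Sum = 892 = 1101111100
1s count = 7

odd parity (7 ones in 1101111100)


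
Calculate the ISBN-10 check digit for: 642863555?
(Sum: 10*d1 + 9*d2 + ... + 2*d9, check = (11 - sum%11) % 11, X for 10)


Weighted sum: 264
264 mod 11 = 0

Check digit: 0


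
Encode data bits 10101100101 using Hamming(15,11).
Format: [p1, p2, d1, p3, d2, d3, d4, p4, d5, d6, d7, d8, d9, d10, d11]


Parity bits: p1=0, p2=0, p3=1, p4=0

001101001100101


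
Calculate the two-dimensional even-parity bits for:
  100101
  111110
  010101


Row parities: 111
Column parities: 001110

Row P: 111, Col P: 001110, Corner: 1


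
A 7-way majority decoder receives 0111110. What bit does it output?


Ones: 5 out of 7
Threshold: 4

1 (5/7 voted 1)


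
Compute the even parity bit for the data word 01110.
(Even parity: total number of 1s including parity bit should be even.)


Number of 1s in data: 3
Parity bit: 1

1


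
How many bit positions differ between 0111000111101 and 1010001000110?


XOR: 1101001111011
Count of 1s: 9

9


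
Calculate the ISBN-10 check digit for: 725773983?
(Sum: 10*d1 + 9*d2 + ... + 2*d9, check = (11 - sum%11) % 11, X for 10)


Weighted sum: 300
300 mod 11 = 3

Check digit: 8


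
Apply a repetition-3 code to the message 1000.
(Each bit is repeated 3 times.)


Each bit -> 3 copies

111000000000


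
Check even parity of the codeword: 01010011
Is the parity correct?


Number of 1s: 4

Yes, parity is correct (4 ones)


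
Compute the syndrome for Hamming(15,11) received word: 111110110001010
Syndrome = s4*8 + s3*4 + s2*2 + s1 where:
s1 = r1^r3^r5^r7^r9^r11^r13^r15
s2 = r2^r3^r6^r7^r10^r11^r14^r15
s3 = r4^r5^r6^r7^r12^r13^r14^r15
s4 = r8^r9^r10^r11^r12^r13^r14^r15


s1=0, s2=0, s3=1, s4=1

Syndrome = 12 (error at position 12)


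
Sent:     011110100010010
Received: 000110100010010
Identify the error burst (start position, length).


XOR: 011000000000000

Burst at position 1, length 2


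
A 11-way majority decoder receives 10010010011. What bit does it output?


Ones: 5 out of 11
Threshold: 6

0 (5/11 voted 1)


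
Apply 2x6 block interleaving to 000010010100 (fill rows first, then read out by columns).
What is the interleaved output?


Matrix:
  000010
  010100
Read columns: 000100011000

000100011000


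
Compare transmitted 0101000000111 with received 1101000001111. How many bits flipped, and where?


XOR: 1000000001000

2 error(s) at position(s): 0, 9


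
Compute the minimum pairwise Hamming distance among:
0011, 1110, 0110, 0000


Comparing all pairs, minimum distance: 1
Can detect 0 errors, correct 0 errors

1


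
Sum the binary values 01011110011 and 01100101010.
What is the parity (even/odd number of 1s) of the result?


01011110011 = 755
01100101010 = 810
Sum = 1565 = 11000011101
1s count = 6

even parity (6 ones in 11000011101)


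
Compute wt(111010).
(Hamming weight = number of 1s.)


Counting 1s in 111010

4


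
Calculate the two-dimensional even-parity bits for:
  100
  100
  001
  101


Row parities: 1110
Column parities: 100

Row P: 1110, Col P: 100, Corner: 1


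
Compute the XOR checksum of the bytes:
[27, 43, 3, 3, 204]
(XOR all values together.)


XOR chain: 27 ^ 43 ^ 3 ^ 3 ^ 204 = 252

252


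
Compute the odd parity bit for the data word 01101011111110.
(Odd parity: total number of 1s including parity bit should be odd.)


Number of 1s in data: 10
Parity bit: 1

1


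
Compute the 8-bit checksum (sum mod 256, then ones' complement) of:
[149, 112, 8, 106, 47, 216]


Sum = 638 mod 256 = 126
Complement = 129

129


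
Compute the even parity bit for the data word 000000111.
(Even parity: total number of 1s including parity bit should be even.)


Number of 1s in data: 3
Parity bit: 1

1


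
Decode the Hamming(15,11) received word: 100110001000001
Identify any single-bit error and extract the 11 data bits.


Syndrome = 6: error at position 6

Data: 01101000001 (corrected bit 6)


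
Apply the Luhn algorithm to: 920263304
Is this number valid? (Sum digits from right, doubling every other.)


Luhn sum = 36
36 mod 10 = 6

Invalid (Luhn sum mod 10 = 6)


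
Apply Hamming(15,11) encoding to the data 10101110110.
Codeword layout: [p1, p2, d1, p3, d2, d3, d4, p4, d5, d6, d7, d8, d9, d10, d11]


Parity bits: p1=0, p2=1, p3=1, p4=1

011101011110110


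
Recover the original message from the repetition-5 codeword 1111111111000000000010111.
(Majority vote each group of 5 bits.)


Groups: 11111, 11111, 00000, 00000, 10111
Majority votes: 11001

11001


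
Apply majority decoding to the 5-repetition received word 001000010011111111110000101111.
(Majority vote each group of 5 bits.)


Groups: 00100, 00100, 11111, 11111, 00001, 01111
Majority votes: 001101

001101


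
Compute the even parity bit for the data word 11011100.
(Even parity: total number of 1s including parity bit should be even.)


Number of 1s in data: 5
Parity bit: 1

1


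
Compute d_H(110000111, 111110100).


XOR: 001110011
Count of 1s: 5

5


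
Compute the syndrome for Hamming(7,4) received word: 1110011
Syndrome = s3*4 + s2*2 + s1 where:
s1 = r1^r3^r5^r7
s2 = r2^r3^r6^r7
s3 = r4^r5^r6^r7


s1=1, s2=0, s3=0

Syndrome = 1 (error at position 1)


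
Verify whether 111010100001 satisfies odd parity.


Number of 1s: 6

No, parity error (6 ones)


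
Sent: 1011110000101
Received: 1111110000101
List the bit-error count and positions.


XOR: 0100000000000

1 error(s) at position(s): 1


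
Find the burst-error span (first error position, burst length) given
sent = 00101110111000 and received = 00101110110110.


XOR: 00000000001110

Burst at position 10, length 3


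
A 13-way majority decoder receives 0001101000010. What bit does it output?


Ones: 4 out of 13
Threshold: 7

0 (4/13 voted 1)


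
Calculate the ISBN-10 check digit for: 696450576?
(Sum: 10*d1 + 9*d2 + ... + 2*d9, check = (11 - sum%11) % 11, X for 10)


Weighted sum: 300
300 mod 11 = 3

Check digit: 8


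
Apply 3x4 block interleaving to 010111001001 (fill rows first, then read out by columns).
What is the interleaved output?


Matrix:
  0101
  1100
  1001
Read columns: 011110000101

011110000101


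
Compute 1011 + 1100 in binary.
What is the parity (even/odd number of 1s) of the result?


1011 = 11
1100 = 12
Sum = 23 = 10111
1s count = 4

even parity (4 ones in 10111)


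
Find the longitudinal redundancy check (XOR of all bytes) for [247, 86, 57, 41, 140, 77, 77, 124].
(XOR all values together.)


XOR chain: 247 ^ 86 ^ 57 ^ 41 ^ 140 ^ 77 ^ 77 ^ 124 = 65

65


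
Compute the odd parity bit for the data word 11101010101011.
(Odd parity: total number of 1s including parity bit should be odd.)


Number of 1s in data: 9
Parity bit: 0

0


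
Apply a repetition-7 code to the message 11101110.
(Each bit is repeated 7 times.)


Each bit -> 7 copies

11111111111111111111100000001111111111111111111110000000


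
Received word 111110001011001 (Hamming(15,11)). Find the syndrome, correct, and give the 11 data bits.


Syndrome = 0: no error detected

Data: 11001011001 (no errors)


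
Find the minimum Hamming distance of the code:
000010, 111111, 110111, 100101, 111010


Comparing all pairs, minimum distance: 1
Can detect 0 errors, correct 0 errors

1


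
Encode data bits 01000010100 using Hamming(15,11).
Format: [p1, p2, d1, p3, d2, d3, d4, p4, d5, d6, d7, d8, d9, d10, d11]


Parity bits: p1=1, p2=1, p3=0, p4=0

110010000010100


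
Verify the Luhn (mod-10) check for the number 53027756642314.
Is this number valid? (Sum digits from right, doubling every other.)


Luhn sum = 45
45 mod 10 = 5

Invalid (Luhn sum mod 10 = 5)


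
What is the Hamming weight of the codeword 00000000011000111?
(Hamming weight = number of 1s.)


Counting 1s in 00000000011000111

5


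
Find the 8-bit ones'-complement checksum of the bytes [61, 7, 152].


Sum = 220 mod 256 = 220
Complement = 35

35


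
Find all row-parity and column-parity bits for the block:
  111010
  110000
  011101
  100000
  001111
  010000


Row parities: 000101
Column parities: 101000

Row P: 000101, Col P: 101000, Corner: 0


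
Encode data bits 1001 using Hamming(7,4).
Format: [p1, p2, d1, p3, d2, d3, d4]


Parity bits: p1=0, p2=0, p3=1

0011001


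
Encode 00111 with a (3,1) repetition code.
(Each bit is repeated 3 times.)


Each bit -> 3 copies

000000111111111


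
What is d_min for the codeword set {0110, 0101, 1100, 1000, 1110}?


Comparing all pairs, minimum distance: 1
Can detect 0 errors, correct 0 errors

1


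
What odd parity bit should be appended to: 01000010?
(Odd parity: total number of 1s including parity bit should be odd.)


Number of 1s in data: 2
Parity bit: 1

1


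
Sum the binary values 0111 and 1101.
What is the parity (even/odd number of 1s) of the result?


0111 = 7
1101 = 13
Sum = 20 = 10100
1s count = 2

even parity (2 ones in 10100)


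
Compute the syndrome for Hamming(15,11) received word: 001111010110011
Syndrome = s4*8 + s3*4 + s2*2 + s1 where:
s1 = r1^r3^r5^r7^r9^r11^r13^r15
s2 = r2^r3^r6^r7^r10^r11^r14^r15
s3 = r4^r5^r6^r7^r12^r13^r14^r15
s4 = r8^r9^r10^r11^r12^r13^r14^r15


s1=0, s2=0, s3=1, s4=1

Syndrome = 12 (error at position 12)


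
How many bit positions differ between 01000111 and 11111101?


XOR: 10111010
Count of 1s: 5

5


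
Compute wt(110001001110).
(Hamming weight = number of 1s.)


Counting 1s in 110001001110

6


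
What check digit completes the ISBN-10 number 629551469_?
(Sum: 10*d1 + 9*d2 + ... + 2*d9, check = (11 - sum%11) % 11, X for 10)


Weighted sum: 272
272 mod 11 = 8

Check digit: 3


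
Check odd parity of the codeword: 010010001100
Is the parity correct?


Number of 1s: 4

No, parity error (4 ones)


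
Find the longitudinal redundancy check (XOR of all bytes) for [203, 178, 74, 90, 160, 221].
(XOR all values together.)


XOR chain: 203 ^ 178 ^ 74 ^ 90 ^ 160 ^ 221 = 20

20


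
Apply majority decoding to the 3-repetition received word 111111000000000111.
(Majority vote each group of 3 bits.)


Groups: 111, 111, 000, 000, 000, 111
Majority votes: 110001

110001


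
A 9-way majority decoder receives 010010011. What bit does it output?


Ones: 4 out of 9
Threshold: 5

0 (4/9 voted 1)


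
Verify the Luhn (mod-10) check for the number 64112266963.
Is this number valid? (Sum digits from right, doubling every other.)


Luhn sum = 47
47 mod 10 = 7

Invalid (Luhn sum mod 10 = 7)


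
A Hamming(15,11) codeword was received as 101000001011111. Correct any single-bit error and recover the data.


Syndrome = 0: no error detected

Data: 10001011111 (no errors)


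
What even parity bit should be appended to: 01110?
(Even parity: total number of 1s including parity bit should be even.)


Number of 1s in data: 3
Parity bit: 1

1


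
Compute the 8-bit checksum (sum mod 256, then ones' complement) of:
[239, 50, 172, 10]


Sum = 471 mod 256 = 215
Complement = 40

40


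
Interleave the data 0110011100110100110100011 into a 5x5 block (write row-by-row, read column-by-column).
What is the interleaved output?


Matrix:
  01100
  11100
  11010
  01101
  00011
Read columns: 0110011110110100010100011

0110011110110100010100011


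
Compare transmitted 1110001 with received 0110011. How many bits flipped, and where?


XOR: 1000010

2 error(s) at position(s): 0, 5


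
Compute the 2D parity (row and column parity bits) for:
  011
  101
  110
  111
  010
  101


Row parities: 000110
Column parities: 000

Row P: 000110, Col P: 000, Corner: 0


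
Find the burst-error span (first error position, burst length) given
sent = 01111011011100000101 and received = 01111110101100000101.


XOR: 00000101110000000000

Burst at position 5, length 5


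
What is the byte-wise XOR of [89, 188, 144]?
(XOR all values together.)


XOR chain: 89 ^ 188 ^ 144 = 117

117


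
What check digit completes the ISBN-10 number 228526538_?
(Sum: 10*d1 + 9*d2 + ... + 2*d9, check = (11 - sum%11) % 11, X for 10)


Weighted sum: 224
224 mod 11 = 4

Check digit: 7


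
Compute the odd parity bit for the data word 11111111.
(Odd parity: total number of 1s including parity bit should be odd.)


Number of 1s in data: 8
Parity bit: 1

1


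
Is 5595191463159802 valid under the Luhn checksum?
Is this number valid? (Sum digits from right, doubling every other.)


Luhn sum = 69
69 mod 10 = 9

Invalid (Luhn sum mod 10 = 9)


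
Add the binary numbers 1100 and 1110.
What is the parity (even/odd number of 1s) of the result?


1100 = 12
1110 = 14
Sum = 26 = 11010
1s count = 3

odd parity (3 ones in 11010)


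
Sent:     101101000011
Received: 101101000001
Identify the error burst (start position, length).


XOR: 000000000010

Burst at position 10, length 1


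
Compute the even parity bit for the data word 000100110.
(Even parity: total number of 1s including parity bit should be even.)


Number of 1s in data: 3
Parity bit: 1

1


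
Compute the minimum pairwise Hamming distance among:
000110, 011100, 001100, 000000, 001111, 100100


Comparing all pairs, minimum distance: 1
Can detect 0 errors, correct 0 errors

1


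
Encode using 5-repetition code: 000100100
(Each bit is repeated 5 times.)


Each bit -> 5 copies

000000000000000111110000000000111110000000000


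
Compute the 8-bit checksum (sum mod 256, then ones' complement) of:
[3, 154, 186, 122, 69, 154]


Sum = 688 mod 256 = 176
Complement = 79

79


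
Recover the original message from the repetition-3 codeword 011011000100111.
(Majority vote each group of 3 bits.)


Groups: 011, 011, 000, 100, 111
Majority votes: 11001

11001


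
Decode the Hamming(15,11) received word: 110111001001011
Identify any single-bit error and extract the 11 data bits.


Syndrome = 0: no error detected

Data: 01101001011 (no errors)


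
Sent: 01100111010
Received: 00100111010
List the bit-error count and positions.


XOR: 01000000000

1 error(s) at position(s): 1


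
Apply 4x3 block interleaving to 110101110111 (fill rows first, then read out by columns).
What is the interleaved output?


Matrix:
  110
  101
  110
  111
Read columns: 111110110101

111110110101


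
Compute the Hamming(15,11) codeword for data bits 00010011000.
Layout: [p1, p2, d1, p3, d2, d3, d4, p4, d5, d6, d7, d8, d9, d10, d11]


Parity bits: p1=0, p2=0, p3=0, p4=0

000000100011000


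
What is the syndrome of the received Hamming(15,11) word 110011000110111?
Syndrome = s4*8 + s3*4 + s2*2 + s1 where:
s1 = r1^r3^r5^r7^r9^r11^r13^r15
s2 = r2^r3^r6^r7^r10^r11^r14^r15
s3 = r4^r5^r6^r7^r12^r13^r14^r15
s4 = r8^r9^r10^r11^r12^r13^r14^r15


s1=1, s2=0, s3=1, s4=1

Syndrome = 13 (error at position 13)


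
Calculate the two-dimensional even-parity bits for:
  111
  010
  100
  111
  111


Row parities: 11111
Column parities: 001

Row P: 11111, Col P: 001, Corner: 1


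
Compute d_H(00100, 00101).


XOR: 00001
Count of 1s: 1

1


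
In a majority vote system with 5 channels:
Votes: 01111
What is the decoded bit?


Ones: 4 out of 5
Threshold: 3

1 (4/5 voted 1)


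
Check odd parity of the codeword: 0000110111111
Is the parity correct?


Number of 1s: 8

No, parity error (8 ones)


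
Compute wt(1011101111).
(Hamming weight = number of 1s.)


Counting 1s in 1011101111

8


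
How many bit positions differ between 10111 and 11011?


XOR: 01100
Count of 1s: 2

2


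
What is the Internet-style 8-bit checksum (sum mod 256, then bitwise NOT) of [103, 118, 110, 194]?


Sum = 525 mod 256 = 13
Complement = 242

242


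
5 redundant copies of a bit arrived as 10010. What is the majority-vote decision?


Ones: 2 out of 5
Threshold: 3

0 (2/5 voted 1)


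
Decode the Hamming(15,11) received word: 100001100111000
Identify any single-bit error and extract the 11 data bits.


Syndrome = 13: error at position 13

Data: 00110111100 (corrected bit 13)


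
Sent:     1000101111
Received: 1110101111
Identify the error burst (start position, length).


XOR: 0110000000

Burst at position 1, length 2


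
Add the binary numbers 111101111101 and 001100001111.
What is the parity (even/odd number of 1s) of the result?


111101111101 = 3965
001100001111 = 783
Sum = 4748 = 1001010001100
1s count = 5

odd parity (5 ones in 1001010001100)


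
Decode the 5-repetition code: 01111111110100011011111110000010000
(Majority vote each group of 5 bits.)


Groups: 01111, 11111, 01000, 11011, 11111, 00000, 10000
Majority votes: 1101100

1101100


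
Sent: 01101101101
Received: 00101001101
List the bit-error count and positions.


XOR: 01000100000

2 error(s) at position(s): 1, 5


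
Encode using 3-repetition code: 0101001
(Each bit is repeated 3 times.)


Each bit -> 3 copies

000111000111000000111


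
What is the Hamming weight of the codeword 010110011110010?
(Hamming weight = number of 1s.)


Counting 1s in 010110011110010

8


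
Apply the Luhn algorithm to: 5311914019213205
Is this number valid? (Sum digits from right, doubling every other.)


Luhn sum = 54
54 mod 10 = 4

Invalid (Luhn sum mod 10 = 4)


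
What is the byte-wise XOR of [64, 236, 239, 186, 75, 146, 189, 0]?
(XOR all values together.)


XOR chain: 64 ^ 236 ^ 239 ^ 186 ^ 75 ^ 146 ^ 189 ^ 0 = 157

157


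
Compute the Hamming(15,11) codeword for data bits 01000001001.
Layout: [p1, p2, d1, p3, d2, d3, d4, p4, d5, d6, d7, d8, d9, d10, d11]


Parity bits: p1=0, p2=1, p3=1, p4=0

010110000001001


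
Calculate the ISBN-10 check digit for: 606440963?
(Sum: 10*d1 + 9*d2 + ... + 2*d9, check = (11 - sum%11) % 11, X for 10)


Weighted sum: 220
220 mod 11 = 0

Check digit: 0


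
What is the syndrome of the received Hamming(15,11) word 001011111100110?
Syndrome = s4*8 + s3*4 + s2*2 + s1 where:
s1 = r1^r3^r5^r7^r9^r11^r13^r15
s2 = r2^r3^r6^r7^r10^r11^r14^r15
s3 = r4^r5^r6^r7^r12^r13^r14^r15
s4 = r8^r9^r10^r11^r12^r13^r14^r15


s1=1, s2=1, s3=1, s4=1

Syndrome = 15 (error at position 15)


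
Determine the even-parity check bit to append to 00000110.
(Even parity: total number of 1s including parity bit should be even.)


Number of 1s in data: 2
Parity bit: 0

0


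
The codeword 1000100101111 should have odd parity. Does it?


Number of 1s: 7

Yes, parity is correct (7 ones)


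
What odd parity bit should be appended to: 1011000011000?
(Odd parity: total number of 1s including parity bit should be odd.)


Number of 1s in data: 5
Parity bit: 0

0


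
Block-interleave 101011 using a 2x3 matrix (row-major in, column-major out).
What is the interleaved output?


Matrix:
  101
  011
Read columns: 100111

100111


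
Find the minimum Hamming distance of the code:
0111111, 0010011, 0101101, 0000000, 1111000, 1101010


Comparing all pairs, minimum distance: 2
Can detect 1 errors, correct 0 errors

2


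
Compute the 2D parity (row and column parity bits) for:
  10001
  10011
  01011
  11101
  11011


Row parities: 01100
Column parities: 01111

Row P: 01100, Col P: 01111, Corner: 0


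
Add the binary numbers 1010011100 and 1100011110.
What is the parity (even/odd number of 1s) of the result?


1010011100 = 668
1100011110 = 798
Sum = 1466 = 10110111010
1s count = 7

odd parity (7 ones in 10110111010)


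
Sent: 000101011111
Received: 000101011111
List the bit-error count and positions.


XOR: 000000000000

0 errors (received matches sent)


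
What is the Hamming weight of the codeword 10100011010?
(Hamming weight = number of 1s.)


Counting 1s in 10100011010

5


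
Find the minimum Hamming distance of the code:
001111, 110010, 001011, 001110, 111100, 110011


Comparing all pairs, minimum distance: 1
Can detect 0 errors, correct 0 errors

1


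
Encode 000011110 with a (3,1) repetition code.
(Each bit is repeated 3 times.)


Each bit -> 3 copies

000000000000111111111111000


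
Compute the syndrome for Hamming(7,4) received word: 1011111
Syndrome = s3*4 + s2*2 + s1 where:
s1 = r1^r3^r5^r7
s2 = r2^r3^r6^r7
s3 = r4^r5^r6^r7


s1=0, s2=1, s3=0

Syndrome = 2 (error at position 2)


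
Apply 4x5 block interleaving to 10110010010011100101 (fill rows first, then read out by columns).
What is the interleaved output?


Matrix:
  10110
  01001
  00111
  00101
Read columns: 10000100101110100111

10000100101110100111


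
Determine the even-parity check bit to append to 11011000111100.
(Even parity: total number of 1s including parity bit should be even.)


Number of 1s in data: 8
Parity bit: 0

0


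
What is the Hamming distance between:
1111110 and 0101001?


XOR: 1010111
Count of 1s: 5

5


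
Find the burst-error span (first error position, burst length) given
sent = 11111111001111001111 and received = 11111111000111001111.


XOR: 00000000001000000000

Burst at position 10, length 1


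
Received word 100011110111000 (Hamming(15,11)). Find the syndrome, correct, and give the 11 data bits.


Syndrome = 0: no error detected

Data: 01110111000 (no errors)


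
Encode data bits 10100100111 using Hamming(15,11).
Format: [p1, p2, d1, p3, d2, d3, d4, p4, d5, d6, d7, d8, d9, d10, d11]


Parity bits: p1=1, p2=1, p3=0, p4=0

111001000100111


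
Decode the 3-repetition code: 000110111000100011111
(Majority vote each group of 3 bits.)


Groups: 000, 110, 111, 000, 100, 011, 111
Majority votes: 0110011

0110011


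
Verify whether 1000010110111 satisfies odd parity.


Number of 1s: 7

Yes, parity is correct (7 ones)


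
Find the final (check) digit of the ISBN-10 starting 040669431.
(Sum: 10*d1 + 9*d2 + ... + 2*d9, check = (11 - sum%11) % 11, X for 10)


Weighted sum: 186
186 mod 11 = 10

Check digit: 1


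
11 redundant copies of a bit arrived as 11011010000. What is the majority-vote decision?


Ones: 5 out of 11
Threshold: 6

0 (5/11 voted 1)


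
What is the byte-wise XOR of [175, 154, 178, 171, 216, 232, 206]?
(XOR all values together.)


XOR chain: 175 ^ 154 ^ 178 ^ 171 ^ 216 ^ 232 ^ 206 = 210

210


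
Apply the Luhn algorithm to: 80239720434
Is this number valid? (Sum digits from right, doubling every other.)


Luhn sum = 46
46 mod 10 = 6

Invalid (Luhn sum mod 10 = 6)


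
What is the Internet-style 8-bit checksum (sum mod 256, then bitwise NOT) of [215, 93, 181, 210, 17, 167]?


Sum = 883 mod 256 = 115
Complement = 140

140


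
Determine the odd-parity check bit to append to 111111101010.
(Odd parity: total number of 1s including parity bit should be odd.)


Number of 1s in data: 9
Parity bit: 0

0


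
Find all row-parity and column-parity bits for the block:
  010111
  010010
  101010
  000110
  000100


Row parities: 00101
Column parities: 101101

Row P: 00101, Col P: 101101, Corner: 0


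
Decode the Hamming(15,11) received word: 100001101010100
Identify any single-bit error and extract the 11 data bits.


Syndrome = 15: error at position 15

Data: 00111010101 (corrected bit 15)


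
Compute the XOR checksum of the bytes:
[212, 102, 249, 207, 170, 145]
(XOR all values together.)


XOR chain: 212 ^ 102 ^ 249 ^ 207 ^ 170 ^ 145 = 191

191


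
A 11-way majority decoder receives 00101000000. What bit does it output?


Ones: 2 out of 11
Threshold: 6

0 (2/11 voted 1)


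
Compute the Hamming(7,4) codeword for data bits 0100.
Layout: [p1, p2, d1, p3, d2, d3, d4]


Parity bits: p1=1, p2=0, p3=1

1001100


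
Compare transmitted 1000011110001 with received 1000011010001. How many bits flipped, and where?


XOR: 0000000100000

1 error(s) at position(s): 7


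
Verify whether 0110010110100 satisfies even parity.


Number of 1s: 6

Yes, parity is correct (6 ones)


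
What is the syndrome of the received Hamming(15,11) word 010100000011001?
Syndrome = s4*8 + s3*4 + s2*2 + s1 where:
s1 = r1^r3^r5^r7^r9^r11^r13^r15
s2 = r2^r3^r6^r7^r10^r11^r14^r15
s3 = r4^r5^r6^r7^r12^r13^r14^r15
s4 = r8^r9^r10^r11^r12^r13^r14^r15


s1=0, s2=1, s3=1, s4=1

Syndrome = 14 (error at position 14)


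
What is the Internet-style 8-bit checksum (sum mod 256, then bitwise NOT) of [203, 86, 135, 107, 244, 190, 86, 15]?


Sum = 1066 mod 256 = 42
Complement = 213

213


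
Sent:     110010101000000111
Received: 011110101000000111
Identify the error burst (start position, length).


XOR: 101100000000000000

Burst at position 0, length 4


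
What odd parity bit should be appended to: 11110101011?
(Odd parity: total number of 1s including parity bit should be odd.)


Number of 1s in data: 8
Parity bit: 1

1
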